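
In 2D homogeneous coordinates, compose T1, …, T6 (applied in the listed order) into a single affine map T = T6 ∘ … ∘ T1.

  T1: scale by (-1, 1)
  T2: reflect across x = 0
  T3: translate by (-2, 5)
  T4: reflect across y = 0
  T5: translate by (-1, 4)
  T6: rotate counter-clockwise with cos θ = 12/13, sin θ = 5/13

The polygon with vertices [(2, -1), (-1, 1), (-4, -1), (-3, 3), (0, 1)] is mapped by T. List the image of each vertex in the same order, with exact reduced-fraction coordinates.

image vertices: (-12/13, -5/13), (-38/13, -44/13), (-84/13, -35/13), (-4, -6), (-2, -3)

T1 scale by (-1, 1): (2, -1) → (-2, -1); (-1, 1) → (1, 1); (-4, -1) → (4, -1); (-3, 3) → (3, 3); (0, 1) → (0, 1)
T2 reflect across x = 0: (-2, -1) → (2, -1); (1, 1) → (-1, 1); (4, -1) → (-4, -1); (3, 3) → (-3, 3); (0, 1) → (0, 1)
T3 translate by (-2, 5): (2, -1) → (0, 4); (-1, 1) → (-3, 6); (-4, -1) → (-6, 4); (-3, 3) → (-5, 8); (0, 1) → (-2, 6)
T4 reflect across y = 0: (0, 4) → (0, -4); (-3, 6) → (-3, -6); (-6, 4) → (-6, -4); (-5, 8) → (-5, -8); (-2, 6) → (-2, -6)
T5 translate by (-1, 4): (0, -4) → (-1, 0); (-3, -6) → (-4, -2); (-6, -4) → (-7, 0); (-5, -8) → (-6, -4); (-2, -6) → (-3, -2)
T6 rotate counter-clockwise with cos θ = 12/13, sin θ = 5/13: (-1, 0) → (-12/13, -5/13); (-4, -2) → (-38/13, -44/13); (-7, 0) → (-84/13, -35/13); (-6, -4) → (-4, -6); (-3, -2) → (-2, -3)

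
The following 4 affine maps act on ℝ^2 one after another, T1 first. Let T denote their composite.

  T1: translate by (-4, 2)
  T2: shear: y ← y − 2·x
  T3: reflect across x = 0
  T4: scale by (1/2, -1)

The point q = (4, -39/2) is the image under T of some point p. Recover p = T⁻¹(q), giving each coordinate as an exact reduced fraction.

T1 = [1 0 -4; 0 1 2; 0 0 1]
T2·T1 = [1 0 -4; -2 1 10; 0 0 1]
T3·…·T1 = [-1 0 4; -2 1 10; 0 0 1]
T4·…·T1 = [-1/2 0 2; 2 -1 -10; 0 0 1]
det M = 1/2; M⁻¹ = [-2 0 4; -4 -1 -2; 0 0 1]
M⁻¹ · (4, -39/2)ᵀ = (-4, 3/2)ᵀ

p = (-4, 3/2)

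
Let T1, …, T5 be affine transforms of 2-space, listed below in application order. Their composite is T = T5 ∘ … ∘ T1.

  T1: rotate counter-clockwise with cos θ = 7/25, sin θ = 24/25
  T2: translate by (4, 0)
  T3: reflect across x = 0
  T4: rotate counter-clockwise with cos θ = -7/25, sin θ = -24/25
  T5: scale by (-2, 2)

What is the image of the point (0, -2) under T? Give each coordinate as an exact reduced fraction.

T(p) = (-56/25, 292/25)

T1 rotate counter-clockwise with cos θ = 7/25, sin θ = 24/25: (0, -2) → (48/25, -14/25)
T2 translate by (4, 0): (48/25, -14/25) → (148/25, -14/25)
T3 reflect across x = 0: (148/25, -14/25) → (-148/25, -14/25)
T4 rotate counter-clockwise with cos θ = -7/25, sin θ = -24/25: (-148/25, -14/25) → (28/25, 146/25)
T5 scale by (-2, 2): (28/25, 146/25) → (-56/25, 292/25)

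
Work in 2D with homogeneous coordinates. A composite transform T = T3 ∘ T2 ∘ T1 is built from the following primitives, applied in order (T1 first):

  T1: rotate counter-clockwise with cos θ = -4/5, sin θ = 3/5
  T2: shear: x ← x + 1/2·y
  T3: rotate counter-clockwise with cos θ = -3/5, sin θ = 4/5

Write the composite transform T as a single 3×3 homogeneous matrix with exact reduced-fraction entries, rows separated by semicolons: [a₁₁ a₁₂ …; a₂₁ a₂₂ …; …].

T1 = [-4/5 -3/5 0; 3/5 -4/5 0; 0 0 1]
T2·T1 = [-1/2 -1 0; 3/5 -4/5 0; 0 0 1]
T3·…·T1 = [-9/50 31/25 0; -19/25 -8/25 0; 0 0 1]

T = [-9/50 31/25 0; -19/25 -8/25 0; 0 0 1]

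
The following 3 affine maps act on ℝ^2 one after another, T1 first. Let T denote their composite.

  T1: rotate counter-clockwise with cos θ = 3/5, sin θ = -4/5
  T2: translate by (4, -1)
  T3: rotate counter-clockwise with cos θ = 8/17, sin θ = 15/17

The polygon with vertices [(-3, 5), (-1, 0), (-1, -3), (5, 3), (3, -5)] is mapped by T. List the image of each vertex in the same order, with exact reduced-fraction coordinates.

image vertices: (-82/85, 641/85), (151/85, 247/85), (38/17, -1/17), (616/85, 577/85), (552/85, -121/85)

T1 rotate counter-clockwise with cos θ = 3/5, sin θ = -4/5: (-3, 5) → (11/5, 27/5); (-1, 0) → (-3/5, 4/5); (-1, -3) → (-3, -1); (5, 3) → (27/5, -11/5); (3, -5) → (-11/5, -27/5)
T2 translate by (4, -1): (11/5, 27/5) → (31/5, 22/5); (-3/5, 4/5) → (17/5, -1/5); (-3, -1) → (1, -2); (27/5, -11/5) → (47/5, -16/5); (-11/5, -27/5) → (9/5, -32/5)
T3 rotate counter-clockwise with cos θ = 8/17, sin θ = 15/17: (31/5, 22/5) → (-82/85, 641/85); (17/5, -1/5) → (151/85, 247/85); (1, -2) → (38/17, -1/17); (47/5, -16/5) → (616/85, 577/85); (9/5, -32/5) → (552/85, -121/85)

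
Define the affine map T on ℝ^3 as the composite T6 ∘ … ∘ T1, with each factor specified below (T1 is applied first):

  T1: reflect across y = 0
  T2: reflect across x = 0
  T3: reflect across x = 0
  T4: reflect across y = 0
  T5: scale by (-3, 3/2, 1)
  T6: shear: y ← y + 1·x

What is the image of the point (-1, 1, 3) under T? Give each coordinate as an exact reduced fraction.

T(p) = (3, 9/2, 3)

T1 reflect across y = 0: (-1, 1, 3) → (-1, -1, 3)
T2 reflect across x = 0: (-1, -1, 3) → (1, -1, 3)
T3 reflect across x = 0: (1, -1, 3) → (-1, -1, 3)
T4 reflect across y = 0: (-1, -1, 3) → (-1, 1, 3)
T5 scale by (-3, 3/2, 1): (-1, 1, 3) → (3, 3/2, 3)
T6 shear: y ← y + 1·x: (3, 3/2, 3) → (3, 9/2, 3)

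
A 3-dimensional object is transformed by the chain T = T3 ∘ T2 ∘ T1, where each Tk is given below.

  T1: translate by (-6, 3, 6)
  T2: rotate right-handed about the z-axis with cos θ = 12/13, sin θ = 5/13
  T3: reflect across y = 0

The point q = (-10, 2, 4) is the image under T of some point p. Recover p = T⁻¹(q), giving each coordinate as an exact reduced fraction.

T1 = [1 0 0 -6; 0 1 0 3; 0 0 1 6; 0 0 0 1]
T2·T1 = [12/13 -5/13 0 -87/13; 5/13 12/13 0 6/13; 0 0 1 6; 0 0 0 1]
T3·…·T1 = [12/13 -5/13 0 -87/13; -5/13 -12/13 0 -6/13; 0 0 1 6; 0 0 0 1]
det M = -1; M⁻¹ = [12/13 -5/13 0 6; -5/13 -12/13 0 -3; 0 0 1 -6; 0 0 0 1]
M⁻¹ · (-10, 2, 4)ᵀ = (-4, -1, -2)ᵀ

p = (-4, -1, -2)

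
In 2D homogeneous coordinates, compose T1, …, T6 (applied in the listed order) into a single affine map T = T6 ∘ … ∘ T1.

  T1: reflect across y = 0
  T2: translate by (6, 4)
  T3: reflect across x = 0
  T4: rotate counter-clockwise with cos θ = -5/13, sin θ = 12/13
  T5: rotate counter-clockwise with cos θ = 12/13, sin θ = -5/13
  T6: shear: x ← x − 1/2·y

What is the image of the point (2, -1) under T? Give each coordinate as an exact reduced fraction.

T(p) = (-1, -8)

T1 reflect across y = 0: (2, -1) → (2, 1)
T2 translate by (6, 4): (2, 1) → (8, 5)
T3 reflect across x = 0: (8, 5) → (-8, 5)
T4 rotate counter-clockwise with cos θ = -5/13, sin θ = 12/13: (-8, 5) → (-20/13, -121/13)
T5 rotate counter-clockwise with cos θ = 12/13, sin θ = -5/13: (-20/13, -121/13) → (-5, -8)
T6 shear: x ← x − 1/2·y: (-5, -8) → (-1, -8)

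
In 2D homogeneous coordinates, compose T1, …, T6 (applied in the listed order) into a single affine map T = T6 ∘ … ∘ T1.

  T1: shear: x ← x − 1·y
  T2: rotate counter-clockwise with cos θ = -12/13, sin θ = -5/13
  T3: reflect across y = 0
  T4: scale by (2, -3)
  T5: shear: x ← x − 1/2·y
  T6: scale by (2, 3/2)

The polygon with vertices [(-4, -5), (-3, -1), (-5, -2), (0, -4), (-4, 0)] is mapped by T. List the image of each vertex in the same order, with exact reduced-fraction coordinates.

T1 shear: x ← x − 1·y: (-4, -5) → (1, -5); (-3, -1) → (-2, -1); (-5, -2) → (-3, -2); (0, -4) → (4, -4); (-4, 0) → (-4, 0)
T2 rotate counter-clockwise with cos θ = -12/13, sin θ = -5/13: (1, -5) → (-37/13, 55/13); (-2, -1) → (19/13, 22/13); (-3, -2) → (2, 3); (4, -4) → (-68/13, 28/13); (-4, 0) → (48/13, 20/13)
T3 reflect across y = 0: (-37/13, 55/13) → (-37/13, -55/13); (19/13, 22/13) → (19/13, -22/13); (2, 3) → (2, -3); (-68/13, 28/13) → (-68/13, -28/13); (48/13, 20/13) → (48/13, -20/13)
T4 scale by (2, -3): (-37/13, -55/13) → (-74/13, 165/13); (19/13, -22/13) → (38/13, 66/13); (2, -3) → (4, 9); (-68/13, -28/13) → (-136/13, 84/13); (48/13, -20/13) → (96/13, 60/13)
T5 shear: x ← x − 1/2·y: (-74/13, 165/13) → (-313/26, 165/13); (38/13, 66/13) → (5/13, 66/13); (4, 9) → (-1/2, 9); (-136/13, 84/13) → (-178/13, 84/13); (96/13, 60/13) → (66/13, 60/13)
T6 scale by (2, 3/2): (-313/26, 165/13) → (-313/13, 495/26); (5/13, 66/13) → (10/13, 99/13); (-1/2, 9) → (-1, 27/2); (-178/13, 84/13) → (-356/13, 126/13); (66/13, 60/13) → (132/13, 90/13)

image vertices: (-313/13, 495/26), (10/13, 99/13), (-1, 27/2), (-356/13, 126/13), (132/13, 90/13)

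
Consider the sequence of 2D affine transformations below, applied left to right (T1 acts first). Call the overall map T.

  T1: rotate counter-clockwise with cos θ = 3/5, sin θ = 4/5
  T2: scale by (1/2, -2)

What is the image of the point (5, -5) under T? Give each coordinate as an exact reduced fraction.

T1 rotate counter-clockwise with cos θ = 3/5, sin θ = 4/5: (5, -5) → (7, 1)
T2 scale by (1/2, -2): (7, 1) → (7/2, -2)

T(p) = (7/2, -2)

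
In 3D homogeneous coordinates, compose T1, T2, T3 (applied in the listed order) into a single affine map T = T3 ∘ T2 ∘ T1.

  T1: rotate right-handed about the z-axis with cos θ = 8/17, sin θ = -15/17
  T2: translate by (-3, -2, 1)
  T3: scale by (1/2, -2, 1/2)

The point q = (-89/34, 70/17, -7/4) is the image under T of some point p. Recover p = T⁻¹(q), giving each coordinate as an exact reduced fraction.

p = (-1, -2, -9/2)

T1 = [8/17 15/17 0 0; -15/17 8/17 0 0; 0 0 1 0; 0 0 0 1]
T2·T1 = [8/17 15/17 0 -3; -15/17 8/17 0 -2; 0 0 1 1; 0 0 0 1]
T3·…·T1 = [4/17 15/34 0 -3/2; 30/17 -16/17 0 4; 0 0 1/2 1/2; 0 0 0 1]
det M = -1/2; M⁻¹ = [16/17 15/34 0 -6/17; 30/17 -4/17 0 61/17; 0 0 2 -1; 0 0 0 1]
M⁻¹ · (-89/34, 70/17, -7/4)ᵀ = (-1, -2, -9/2)ᵀ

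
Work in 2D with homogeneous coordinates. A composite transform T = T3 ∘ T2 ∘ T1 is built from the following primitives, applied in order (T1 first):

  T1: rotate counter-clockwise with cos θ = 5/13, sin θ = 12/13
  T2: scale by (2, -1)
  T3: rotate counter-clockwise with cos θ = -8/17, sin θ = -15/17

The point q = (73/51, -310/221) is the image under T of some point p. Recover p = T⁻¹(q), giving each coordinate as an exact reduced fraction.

T1 = [5/13 -12/13 0; 12/13 5/13 0; 0 0 1]
T2·T1 = [10/13 -24/13 0; -12/13 -5/13 0; 0 0 1]
T3·…·T1 = [-20/17 9/17 0; -54/221 400/221 0; 0 0 1]
det M = -2; M⁻¹ = [-200/221 9/34 0; -27/221 10/17 0; 0 0 1]
M⁻¹ · (73/51, -310/221)ᵀ = (-5/3, -1)ᵀ

p = (-5/3, -1)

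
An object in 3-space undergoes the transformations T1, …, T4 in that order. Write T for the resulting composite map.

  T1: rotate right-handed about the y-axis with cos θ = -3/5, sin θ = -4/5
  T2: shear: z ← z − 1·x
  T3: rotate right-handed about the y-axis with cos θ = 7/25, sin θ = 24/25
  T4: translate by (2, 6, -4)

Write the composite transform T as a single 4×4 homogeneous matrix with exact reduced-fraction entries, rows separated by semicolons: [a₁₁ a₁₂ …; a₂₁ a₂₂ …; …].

T = [147/125 0 -4/125 2; 0 1 0 6; 121/125 0 103/125 -4; 0 0 0 1]

T1 = [-3/5 0 -4/5 0; 0 1 0 0; 4/5 0 -3/5 0; 0 0 0 1]
T2·T1 = [-3/5 0 -4/5 0; 0 1 0 0; 7/5 0 1/5 0; 0 0 0 1]
T3·…·T1 = [147/125 0 -4/125 0; 0 1 0 0; 121/125 0 103/125 0; 0 0 0 1]
T4·…·T1 = [147/125 0 -4/125 2; 0 1 0 6; 121/125 0 103/125 -4; 0 0 0 1]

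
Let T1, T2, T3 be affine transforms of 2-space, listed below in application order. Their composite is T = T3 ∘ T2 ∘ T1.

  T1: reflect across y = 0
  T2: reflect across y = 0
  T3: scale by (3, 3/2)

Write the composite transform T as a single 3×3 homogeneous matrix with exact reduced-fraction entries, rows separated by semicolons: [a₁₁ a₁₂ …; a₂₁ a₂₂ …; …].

T = [3 0 0; 0 3/2 0; 0 0 1]

T1 = [1 0 0; 0 -1 0; 0 0 1]
T2·T1 = [1 0 0; 0 1 0; 0 0 1]
T3·…·T1 = [3 0 0; 0 3/2 0; 0 0 1]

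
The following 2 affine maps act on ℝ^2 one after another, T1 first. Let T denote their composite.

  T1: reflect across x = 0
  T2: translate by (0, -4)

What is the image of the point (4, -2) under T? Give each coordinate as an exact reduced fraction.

T(p) = (-4, -6)

T1 reflect across x = 0: (4, -2) → (-4, -2)
T2 translate by (0, -4): (-4, -2) → (-4, -6)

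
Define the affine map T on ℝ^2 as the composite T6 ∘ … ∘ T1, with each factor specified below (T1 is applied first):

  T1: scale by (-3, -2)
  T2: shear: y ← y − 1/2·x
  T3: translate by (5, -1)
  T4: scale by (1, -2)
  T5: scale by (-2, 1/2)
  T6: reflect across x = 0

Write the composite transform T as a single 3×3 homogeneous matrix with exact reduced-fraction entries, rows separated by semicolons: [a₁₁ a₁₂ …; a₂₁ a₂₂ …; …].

T = [-6 0 10; -3/2 2 1; 0 0 1]

T1 = [-3 0 0; 0 -2 0; 0 0 1]
T2·T1 = [-3 0 0; 3/2 -2 0; 0 0 1]
T3·…·T1 = [-3 0 5; 3/2 -2 -1; 0 0 1]
T4·…·T1 = [-3 0 5; -3 4 2; 0 0 1]
T5·…·T1 = [6 0 -10; -3/2 2 1; 0 0 1]
T6·…·T1 = [-6 0 10; -3/2 2 1; 0 0 1]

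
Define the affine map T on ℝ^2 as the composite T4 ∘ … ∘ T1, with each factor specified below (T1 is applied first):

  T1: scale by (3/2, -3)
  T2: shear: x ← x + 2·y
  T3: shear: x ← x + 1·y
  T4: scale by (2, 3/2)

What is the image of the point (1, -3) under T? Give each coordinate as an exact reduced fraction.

T(p) = (57, 27/2)

T1 scale by (3/2, -3): (1, -3) → (3/2, 9)
T2 shear: x ← x + 2·y: (3/2, 9) → (39/2, 9)
T3 shear: x ← x + 1·y: (39/2, 9) → (57/2, 9)
T4 scale by (2, 3/2): (57/2, 9) → (57, 27/2)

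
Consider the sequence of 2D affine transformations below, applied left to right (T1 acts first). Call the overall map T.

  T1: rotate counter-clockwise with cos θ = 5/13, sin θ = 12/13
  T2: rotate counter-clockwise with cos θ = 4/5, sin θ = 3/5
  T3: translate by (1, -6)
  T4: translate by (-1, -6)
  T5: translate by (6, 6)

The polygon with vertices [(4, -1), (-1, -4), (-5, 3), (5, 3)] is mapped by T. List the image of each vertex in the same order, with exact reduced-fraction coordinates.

T1 rotate counter-clockwise with cos θ = 5/13, sin θ = 12/13: (4, -1) → (32/13, 43/13); (-1, -4) → (43/13, -32/13); (-5, 3) → (-61/13, -45/13); (5, 3) → (-11/13, 75/13)
T2 rotate counter-clockwise with cos θ = 4/5, sin θ = 3/5: (32/13, 43/13) → (-1/65, 268/65); (43/13, -32/13) → (268/65, 1/65); (-61/13, -45/13) → (-109/65, -363/65); (-11/13, 75/13) → (-269/65, 267/65)
T3 translate by (1, -6): (-1/65, 268/65) → (64/65, -122/65); (268/65, 1/65) → (333/65, -389/65); (-109/65, -363/65) → (-44/65, -753/65); (-269/65, 267/65) → (-204/65, -123/65)
T4 translate by (-1, -6): (64/65, -122/65) → (-1/65, -512/65); (333/65, -389/65) → (268/65, -779/65); (-44/65, -753/65) → (-109/65, -1143/65); (-204/65, -123/65) → (-269/65, -513/65)
T5 translate by (6, 6): (-1/65, -512/65) → (389/65, -122/65); (268/65, -779/65) → (658/65, -389/65); (-109/65, -1143/65) → (281/65, -753/65); (-269/65, -513/65) → (121/65, -123/65)

image vertices: (389/65, -122/65), (658/65, -389/65), (281/65, -753/65), (121/65, -123/65)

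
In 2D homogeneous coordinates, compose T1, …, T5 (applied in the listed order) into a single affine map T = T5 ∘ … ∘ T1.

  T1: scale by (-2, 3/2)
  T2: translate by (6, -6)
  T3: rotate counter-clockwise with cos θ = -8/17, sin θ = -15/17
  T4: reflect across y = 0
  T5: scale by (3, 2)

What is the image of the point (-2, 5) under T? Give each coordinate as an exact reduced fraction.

T(p) = (-345/34, 324/17)

T1 scale by (-2, 3/2): (-2, 5) → (4, 15/2)
T2 translate by (6, -6): (4, 15/2) → (10, 3/2)
T3 rotate counter-clockwise with cos θ = -8/17, sin θ = -15/17: (10, 3/2) → (-115/34, -162/17)
T4 reflect across y = 0: (-115/34, -162/17) → (-115/34, 162/17)
T5 scale by (3, 2): (-115/34, 162/17) → (-345/34, 324/17)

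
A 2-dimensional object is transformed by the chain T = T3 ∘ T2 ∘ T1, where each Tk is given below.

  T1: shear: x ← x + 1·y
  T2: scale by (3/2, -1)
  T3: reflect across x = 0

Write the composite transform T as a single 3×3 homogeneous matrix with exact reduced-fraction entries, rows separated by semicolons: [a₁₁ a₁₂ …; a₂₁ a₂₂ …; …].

T1 = [1 1 0; 0 1 0; 0 0 1]
T2·T1 = [3/2 3/2 0; 0 -1 0; 0 0 1]
T3·…·T1 = [-3/2 -3/2 0; 0 -1 0; 0 0 1]

T = [-3/2 -3/2 0; 0 -1 0; 0 0 1]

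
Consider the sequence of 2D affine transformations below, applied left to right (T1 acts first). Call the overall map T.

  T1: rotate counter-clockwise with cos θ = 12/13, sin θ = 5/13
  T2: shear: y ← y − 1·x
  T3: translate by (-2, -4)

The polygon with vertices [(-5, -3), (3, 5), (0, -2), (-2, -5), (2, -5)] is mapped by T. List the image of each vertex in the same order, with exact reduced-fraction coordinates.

image vertices: (-71/13, -68/13), (-15/13, 12/13), (-16/13, -86/13), (-25/13, -123/13), (23/13, -151/13)

T1 rotate counter-clockwise with cos θ = 12/13, sin θ = 5/13: (-5, -3) → (-45/13, -61/13); (3, 5) → (11/13, 75/13); (0, -2) → (10/13, -24/13); (-2, -5) → (1/13, -70/13); (2, -5) → (49/13, -50/13)
T2 shear: y ← y − 1·x: (-45/13, -61/13) → (-45/13, -16/13); (11/13, 75/13) → (11/13, 64/13); (10/13, -24/13) → (10/13, -34/13); (1/13, -70/13) → (1/13, -71/13); (49/13, -50/13) → (49/13, -99/13)
T3 translate by (-2, -4): (-45/13, -16/13) → (-71/13, -68/13); (11/13, 64/13) → (-15/13, 12/13); (10/13, -34/13) → (-16/13, -86/13); (1/13, -71/13) → (-25/13, -123/13); (49/13, -99/13) → (23/13, -151/13)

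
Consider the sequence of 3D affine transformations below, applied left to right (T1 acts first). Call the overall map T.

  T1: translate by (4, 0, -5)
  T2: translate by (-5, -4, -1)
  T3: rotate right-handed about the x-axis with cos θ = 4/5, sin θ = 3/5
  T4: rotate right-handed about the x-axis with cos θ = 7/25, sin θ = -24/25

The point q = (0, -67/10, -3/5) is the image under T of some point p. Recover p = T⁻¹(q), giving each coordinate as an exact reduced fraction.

T1 = [1 0 0 4; 0 1 0 0; 0 0 1 -5; 0 0 0 1]
T2·T1 = [1 0 0 -1; 0 1 0 -4; 0 0 1 -6; 0 0 0 1]
T3·…·T1 = [1 0 0 -1; 0 4/5 -3/5 2/5; 0 3/5 4/5 -36/5; 0 0 0 1]
T4·…·T1 = [1 0 0 -1; 0 4/5 3/5 -34/5; 0 -3/5 4/5 -12/5; 0 0 0 1]
det M = 1; M⁻¹ = [1 0 0 1; 0 4/5 -3/5 4; 0 3/5 4/5 6; 0 0 0 1]
M⁻¹ · (0, -67/10, -3/5)ᵀ = (1, -1, 3/2)ᵀ

p = (1, -1, 3/2)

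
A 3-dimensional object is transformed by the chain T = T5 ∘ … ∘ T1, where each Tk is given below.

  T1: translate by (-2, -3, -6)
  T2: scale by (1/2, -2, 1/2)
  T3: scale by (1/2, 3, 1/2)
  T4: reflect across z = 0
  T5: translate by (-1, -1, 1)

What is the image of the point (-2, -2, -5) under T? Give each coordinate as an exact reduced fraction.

T(p) = (-2, 29, 15/4)

T1 translate by (-2, -3, -6): (-2, -2, -5) → (-4, -5, -11)
T2 scale by (1/2, -2, 1/2): (-4, -5, -11) → (-2, 10, -11/2)
T3 scale by (1/2, 3, 1/2): (-2, 10, -11/2) → (-1, 30, -11/4)
T4 reflect across z = 0: (-1, 30, -11/4) → (-1, 30, 11/4)
T5 translate by (-1, -1, 1): (-1, 30, 11/4) → (-2, 29, 15/4)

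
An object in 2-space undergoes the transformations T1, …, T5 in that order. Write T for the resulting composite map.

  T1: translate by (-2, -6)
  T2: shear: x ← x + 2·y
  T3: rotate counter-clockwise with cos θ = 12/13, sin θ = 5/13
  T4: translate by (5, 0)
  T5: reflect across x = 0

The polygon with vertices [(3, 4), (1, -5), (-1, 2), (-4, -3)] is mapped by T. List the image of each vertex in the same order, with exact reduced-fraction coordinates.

T1 translate by (-2, -6): (3, 4) → (1, -2); (1, -5) → (-1, -11); (-1, 2) → (-3, -4); (-4, -3) → (-6, -9)
T2 shear: x ← x + 2·y: (1, -2) → (-3, -2); (-1, -11) → (-23, -11); (-3, -4) → (-11, -4); (-6, -9) → (-24, -9)
T3 rotate counter-clockwise with cos θ = 12/13, sin θ = 5/13: (-3, -2) → (-2, -3); (-23, -11) → (-17, -19); (-11, -4) → (-112/13, -103/13); (-24, -9) → (-243/13, -228/13)
T4 translate by (5, 0): (-2, -3) → (3, -3); (-17, -19) → (-12, -19); (-112/13, -103/13) → (-47/13, -103/13); (-243/13, -228/13) → (-178/13, -228/13)
T5 reflect across x = 0: (3, -3) → (-3, -3); (-12, -19) → (12, -19); (-47/13, -103/13) → (47/13, -103/13); (-178/13, -228/13) → (178/13, -228/13)

image vertices: (-3, -3), (12, -19), (47/13, -103/13), (178/13, -228/13)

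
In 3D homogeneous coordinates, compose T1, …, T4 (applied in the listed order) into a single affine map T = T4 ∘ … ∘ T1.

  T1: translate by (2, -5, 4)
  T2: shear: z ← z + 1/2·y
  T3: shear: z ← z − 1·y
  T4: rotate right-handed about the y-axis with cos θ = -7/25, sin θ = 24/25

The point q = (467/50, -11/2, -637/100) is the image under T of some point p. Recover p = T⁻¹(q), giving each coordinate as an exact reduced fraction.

T1 = [1 0 0 2; 0 1 0 -5; 0 0 1 4; 0 0 0 1]
T2·T1 = [1 0 0 2; 0 1 0 -5; 0 1/2 1 3/2; 0 0 0 1]
T3·…·T1 = [1 0 0 2; 0 1 0 -5; 0 -1/2 1 13/2; 0 0 0 1]
T4·…·T1 = [-7/25 -12/25 24/25 142/25; 0 1 0 -5; -24/25 7/50 -7/25 -187/50; 0 0 0 1]
det M = 1; M⁻¹ = [-7/25 0 -24/25 -2; 0 1 0 5; 24/25 1/2 -7/25 -4; 0 0 0 1]
M⁻¹ · (467/50, -11/2, -637/100)ᵀ = (3/2, -1/2, 4)ᵀ

p = (3/2, -1/2, 4)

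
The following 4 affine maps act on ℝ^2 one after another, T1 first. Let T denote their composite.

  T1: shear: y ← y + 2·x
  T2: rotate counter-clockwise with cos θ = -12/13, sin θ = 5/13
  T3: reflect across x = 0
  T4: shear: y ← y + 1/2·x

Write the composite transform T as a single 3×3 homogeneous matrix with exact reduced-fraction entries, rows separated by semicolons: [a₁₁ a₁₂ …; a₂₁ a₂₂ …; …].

T = [22/13 5/13 0; -8/13 -19/26 0; 0 0 1]

T1 = [1 0 0; 2 1 0; 0 0 1]
T2·T1 = [-22/13 -5/13 0; -19/13 -12/13 0; 0 0 1]
T3·…·T1 = [22/13 5/13 0; -19/13 -12/13 0; 0 0 1]
T4·…·T1 = [22/13 5/13 0; -8/13 -19/26 0; 0 0 1]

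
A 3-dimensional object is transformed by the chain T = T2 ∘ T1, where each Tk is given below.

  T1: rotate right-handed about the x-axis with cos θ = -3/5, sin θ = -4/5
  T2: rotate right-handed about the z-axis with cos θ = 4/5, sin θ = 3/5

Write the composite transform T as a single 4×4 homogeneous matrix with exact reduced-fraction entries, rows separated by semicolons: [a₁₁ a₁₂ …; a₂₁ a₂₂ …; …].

T = [4/5 9/25 -12/25 0; 3/5 -12/25 16/25 0; 0 -4/5 -3/5 0; 0 0 0 1]

T1 = [1 0 0 0; 0 -3/5 4/5 0; 0 -4/5 -3/5 0; 0 0 0 1]
T2·T1 = [4/5 9/25 -12/25 0; 3/5 -12/25 16/25 0; 0 -4/5 -3/5 0; 0 0 0 1]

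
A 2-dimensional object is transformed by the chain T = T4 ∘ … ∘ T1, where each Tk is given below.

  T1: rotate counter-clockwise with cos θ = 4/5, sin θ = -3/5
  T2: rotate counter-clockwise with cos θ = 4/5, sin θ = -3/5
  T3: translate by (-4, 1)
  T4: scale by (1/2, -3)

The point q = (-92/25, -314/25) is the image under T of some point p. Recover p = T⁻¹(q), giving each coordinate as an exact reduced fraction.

T1 = [4/5 3/5 0; -3/5 4/5 0; 0 0 1]
T2·T1 = [7/25 24/25 0; -24/25 7/25 0; 0 0 1]
T3·…·T1 = [7/25 24/25 -4; -24/25 7/25 1; 0 0 1]
T4·…·T1 = [7/50 12/25 -2; 72/25 -21/25 -3; 0 0 1]
det M = -3/2; M⁻¹ = [14/25 8/25 52/25; 48/25 -7/75 89/25; 0 0 1]
M⁻¹ · (-92/25, -314/25)ᵀ = (-4, -7/3)ᵀ

p = (-4, -7/3)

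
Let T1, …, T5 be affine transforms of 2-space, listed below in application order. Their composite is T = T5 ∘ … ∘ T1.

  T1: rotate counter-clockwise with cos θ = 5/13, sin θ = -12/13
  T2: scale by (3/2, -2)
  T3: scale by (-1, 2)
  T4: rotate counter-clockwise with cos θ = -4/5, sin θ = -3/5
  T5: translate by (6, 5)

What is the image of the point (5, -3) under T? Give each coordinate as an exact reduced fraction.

T(p) = (1224/65, -1849/130)

T1 rotate counter-clockwise with cos θ = 5/13, sin θ = -12/13: (5, -3) → (-11/13, -75/13)
T2 scale by (3/2, -2): (-11/13, -75/13) → (-33/26, 150/13)
T3 scale by (-1, 2): (-33/26, 150/13) → (33/26, 300/13)
T4 rotate counter-clockwise with cos θ = -4/5, sin θ = -3/5: (33/26, 300/13) → (834/65, -2499/130)
T5 translate by (6, 5): (834/65, -2499/130) → (1224/65, -1849/130)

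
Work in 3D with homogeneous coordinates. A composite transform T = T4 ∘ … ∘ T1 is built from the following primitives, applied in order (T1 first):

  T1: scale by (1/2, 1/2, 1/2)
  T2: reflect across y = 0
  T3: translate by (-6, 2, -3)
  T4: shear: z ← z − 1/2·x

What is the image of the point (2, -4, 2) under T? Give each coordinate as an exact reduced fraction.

T(p) = (-5, 4, 1/2)

T1 scale by (1/2, 1/2, 1/2): (2, -4, 2) → (1, -2, 1)
T2 reflect across y = 0: (1, -2, 1) → (1, 2, 1)
T3 translate by (-6, 2, -3): (1, 2, 1) → (-5, 4, -2)
T4 shear: z ← z − 1/2·x: (-5, 4, -2) → (-5, 4, 1/2)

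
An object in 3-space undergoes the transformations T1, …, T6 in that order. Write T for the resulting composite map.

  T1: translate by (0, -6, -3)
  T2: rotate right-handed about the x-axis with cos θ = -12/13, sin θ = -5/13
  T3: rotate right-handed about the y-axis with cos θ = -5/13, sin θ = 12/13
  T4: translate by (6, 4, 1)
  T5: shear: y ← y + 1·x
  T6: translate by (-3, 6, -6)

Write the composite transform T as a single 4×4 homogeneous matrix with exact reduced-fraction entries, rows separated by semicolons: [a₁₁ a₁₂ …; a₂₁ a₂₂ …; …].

T = [-5/13 -60/169 -144/169 1299/169; -5/13 -216/169 -79/169 4237/169; -12/13 25/169 60/169 -1175/169; 0 0 0 1]

T1 = [1 0 0 0; 0 1 0 -6; 0 0 1 -3; 0 0 0 1]
T2·T1 = [1 0 0 0; 0 -12/13 5/13 57/13; 0 -5/13 -12/13 66/13; 0 0 0 1]
T3·…·T1 = [-5/13 -60/169 -144/169 792/169; 0 -12/13 5/13 57/13; -12/13 25/169 60/169 -330/169; 0 0 0 1]
T4·…·T1 = [-5/13 -60/169 -144/169 1806/169; 0 -12/13 5/13 109/13; -12/13 25/169 60/169 -161/169; 0 0 0 1]
T5·…·T1 = [-5/13 -60/169 -144/169 1806/169; -5/13 -216/169 -79/169 3223/169; -12/13 25/169 60/169 -161/169; 0 0 0 1]
T6·…·T1 = [-5/13 -60/169 -144/169 1299/169; -5/13 -216/169 -79/169 4237/169; -12/13 25/169 60/169 -1175/169; 0 0 0 1]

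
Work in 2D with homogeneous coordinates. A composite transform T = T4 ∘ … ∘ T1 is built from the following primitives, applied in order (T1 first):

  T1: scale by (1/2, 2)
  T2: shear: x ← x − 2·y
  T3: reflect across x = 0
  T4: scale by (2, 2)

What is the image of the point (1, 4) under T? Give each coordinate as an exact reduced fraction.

T(p) = (31, 16)

T1 scale by (1/2, 2): (1, 4) → (1/2, 8)
T2 shear: x ← x − 2·y: (1/2, 8) → (-31/2, 8)
T3 reflect across x = 0: (-31/2, 8) → (31/2, 8)
T4 scale by (2, 2): (31/2, 8) → (31, 16)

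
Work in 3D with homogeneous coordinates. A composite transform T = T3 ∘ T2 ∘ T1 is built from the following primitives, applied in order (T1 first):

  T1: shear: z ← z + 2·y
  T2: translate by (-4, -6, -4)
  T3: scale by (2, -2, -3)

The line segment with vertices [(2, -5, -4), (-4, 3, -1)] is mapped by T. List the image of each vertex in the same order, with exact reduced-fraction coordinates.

image vertices: (-4, 22, 54), (-16, 6, -3)

T1 shear: z ← z + 2·y: (2, -5, -4) → (2, -5, -14); (-4, 3, -1) → (-4, 3, 5)
T2 translate by (-4, -6, -4): (2, -5, -14) → (-2, -11, -18); (-4, 3, 5) → (-8, -3, 1)
T3 scale by (2, -2, -3): (-2, -11, -18) → (-4, 22, 54); (-8, -3, 1) → (-16, 6, -3)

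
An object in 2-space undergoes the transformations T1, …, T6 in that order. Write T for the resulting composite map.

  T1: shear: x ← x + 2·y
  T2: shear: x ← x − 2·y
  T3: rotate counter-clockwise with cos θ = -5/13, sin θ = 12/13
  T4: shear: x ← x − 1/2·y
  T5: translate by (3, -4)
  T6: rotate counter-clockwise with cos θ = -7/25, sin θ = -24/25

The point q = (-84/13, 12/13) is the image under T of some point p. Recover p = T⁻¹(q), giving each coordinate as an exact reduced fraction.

T1 = [1 2 0; 0 1 0; 0 0 1]
T2·T1 = [1 0 0; 0 1 0; 0 0 1]
T3·…·T1 = [-5/13 -12/13 0; 12/13 -5/13 0; 0 0 1]
T4·…·T1 = [-11/13 -19/26 0; 12/13 -5/13 0; 0 0 1]
T5·…·T1 = [-11/13 -19/26 3; 12/13 -5/13 -4; 0 0 1]
T6·…·T1 = [73/65 -107/650 -117/25; 36/65 263/325 -44/25; 0 0 1]
det M = 1; M⁻¹ = [263/325 107/650 53/13; -36/65 73/65 -8/13; 0 0 1]
M⁻¹ · (-84/13, 12/13)ᵀ = (-1, 4)ᵀ

p = (-1, 4)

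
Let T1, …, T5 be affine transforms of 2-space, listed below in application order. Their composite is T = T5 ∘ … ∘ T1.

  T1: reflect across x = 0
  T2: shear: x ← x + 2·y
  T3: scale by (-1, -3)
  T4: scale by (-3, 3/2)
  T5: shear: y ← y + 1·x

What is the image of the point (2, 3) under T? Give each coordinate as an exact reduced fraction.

T1 reflect across x = 0: (2, 3) → (-2, 3)
T2 shear: x ← x + 2·y: (-2, 3) → (4, 3)
T3 scale by (-1, -3): (4, 3) → (-4, -9)
T4 scale by (-3, 3/2): (-4, -9) → (12, -27/2)
T5 shear: y ← y + 1·x: (12, -27/2) → (12, -3/2)

T(p) = (12, -3/2)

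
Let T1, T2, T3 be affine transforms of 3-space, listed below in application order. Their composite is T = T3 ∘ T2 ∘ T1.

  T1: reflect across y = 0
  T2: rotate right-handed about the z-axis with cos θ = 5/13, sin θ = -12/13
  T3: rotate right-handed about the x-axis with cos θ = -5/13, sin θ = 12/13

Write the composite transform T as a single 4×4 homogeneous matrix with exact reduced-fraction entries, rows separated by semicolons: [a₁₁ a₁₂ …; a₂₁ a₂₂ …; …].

T1 = [1 0 0 0; 0 -1 0 0; 0 0 1 0; 0 0 0 1]
T2·T1 = [5/13 -12/13 0 0; -12/13 -5/13 0 0; 0 0 1 0; 0 0 0 1]
T3·…·T1 = [5/13 -12/13 0 0; 60/169 25/169 -12/13 0; -144/169 -60/169 -5/13 0; 0 0 0 1]

T = [5/13 -12/13 0 0; 60/169 25/169 -12/13 0; -144/169 -60/169 -5/13 0; 0 0 0 1]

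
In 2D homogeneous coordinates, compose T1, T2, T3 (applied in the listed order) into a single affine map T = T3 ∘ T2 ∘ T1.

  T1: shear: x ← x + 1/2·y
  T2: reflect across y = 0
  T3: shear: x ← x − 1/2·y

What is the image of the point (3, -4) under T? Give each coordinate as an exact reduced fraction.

T(p) = (-1, 4)

T1 shear: x ← x + 1/2·y: (3, -4) → (1, -4)
T2 reflect across y = 0: (1, -4) → (1, 4)
T3 shear: x ← x − 1/2·y: (1, 4) → (-1, 4)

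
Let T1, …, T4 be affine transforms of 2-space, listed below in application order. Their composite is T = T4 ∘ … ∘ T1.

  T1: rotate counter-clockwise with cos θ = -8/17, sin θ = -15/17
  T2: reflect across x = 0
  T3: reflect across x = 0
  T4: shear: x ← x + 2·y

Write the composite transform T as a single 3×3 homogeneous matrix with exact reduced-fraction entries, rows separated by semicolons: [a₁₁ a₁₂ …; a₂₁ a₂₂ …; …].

T1 = [-8/17 15/17 0; -15/17 -8/17 0; 0 0 1]
T2·T1 = [8/17 -15/17 0; -15/17 -8/17 0; 0 0 1]
T3·…·T1 = [-8/17 15/17 0; -15/17 -8/17 0; 0 0 1]
T4·…·T1 = [-38/17 -1/17 0; -15/17 -8/17 0; 0 0 1]

T = [-38/17 -1/17 0; -15/17 -8/17 0; 0 0 1]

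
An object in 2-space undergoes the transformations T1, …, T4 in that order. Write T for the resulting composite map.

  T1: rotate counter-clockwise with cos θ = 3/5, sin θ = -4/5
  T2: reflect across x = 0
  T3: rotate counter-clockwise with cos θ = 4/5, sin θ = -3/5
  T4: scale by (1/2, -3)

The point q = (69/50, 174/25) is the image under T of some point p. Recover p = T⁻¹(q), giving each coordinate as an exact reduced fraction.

p = (-2, -3)

T1 = [3/5 4/5 0; -4/5 3/5 0; 0 0 1]
T2·T1 = [-3/5 -4/5 0; -4/5 3/5 0; 0 0 1]
T3·…·T1 = [-24/25 -7/25 0; -7/25 24/25 0; 0 0 1]
T4·…·T1 = [-12/25 -7/50 0; 21/25 -72/25 0; 0 0 1]
det M = 3/2; M⁻¹ = [-48/25 7/75 0; -14/25 -8/25 0; 0 0 1]
M⁻¹ · (69/50, 174/25)ᵀ = (-2, -3)ᵀ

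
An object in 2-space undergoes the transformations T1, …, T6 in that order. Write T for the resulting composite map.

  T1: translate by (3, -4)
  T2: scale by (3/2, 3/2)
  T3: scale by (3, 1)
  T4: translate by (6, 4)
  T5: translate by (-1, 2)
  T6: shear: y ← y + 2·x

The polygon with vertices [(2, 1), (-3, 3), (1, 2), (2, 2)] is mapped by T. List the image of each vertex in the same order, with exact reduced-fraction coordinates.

T1 translate by (3, -4): (2, 1) → (5, -3); (-3, 3) → (0, -1); (1, 2) → (4, -2); (2, 2) → (5, -2)
T2 scale by (3/2, 3/2): (5, -3) → (15/2, -9/2); (0, -1) → (0, -3/2); (4, -2) → (6, -3); (5, -2) → (15/2, -3)
T3 scale by (3, 1): (15/2, -9/2) → (45/2, -9/2); (0, -3/2) → (0, -3/2); (6, -3) → (18, -3); (15/2, -3) → (45/2, -3)
T4 translate by (6, 4): (45/2, -9/2) → (57/2, -1/2); (0, -3/2) → (6, 5/2); (18, -3) → (24, 1); (45/2, -3) → (57/2, 1)
T5 translate by (-1, 2): (57/2, -1/2) → (55/2, 3/2); (6, 5/2) → (5, 9/2); (24, 1) → (23, 3); (57/2, 1) → (55/2, 3)
T6 shear: y ← y + 2·x: (55/2, 3/2) → (55/2, 113/2); (5, 9/2) → (5, 29/2); (23, 3) → (23, 49); (55/2, 3) → (55/2, 58)

image vertices: (55/2, 113/2), (5, 29/2), (23, 49), (55/2, 58)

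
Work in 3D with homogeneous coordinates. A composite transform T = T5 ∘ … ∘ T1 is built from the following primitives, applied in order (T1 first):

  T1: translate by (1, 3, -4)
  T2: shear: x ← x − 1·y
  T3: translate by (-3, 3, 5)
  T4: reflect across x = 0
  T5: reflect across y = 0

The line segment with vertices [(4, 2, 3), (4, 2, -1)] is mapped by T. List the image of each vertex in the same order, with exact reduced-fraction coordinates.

image vertices: (3, -8, 4), (3, -8, 0)

T1 translate by (1, 3, -4): (4, 2, 3) → (5, 5, -1); (4, 2, -1) → (5, 5, -5)
T2 shear: x ← x − 1·y: (5, 5, -1) → (0, 5, -1); (5, 5, -5) → (0, 5, -5)
T3 translate by (-3, 3, 5): (0, 5, -1) → (-3, 8, 4); (0, 5, -5) → (-3, 8, 0)
T4 reflect across x = 0: (-3, 8, 4) → (3, 8, 4); (-3, 8, 0) → (3, 8, 0)
T5 reflect across y = 0: (3, 8, 4) → (3, -8, 4); (3, 8, 0) → (3, -8, 0)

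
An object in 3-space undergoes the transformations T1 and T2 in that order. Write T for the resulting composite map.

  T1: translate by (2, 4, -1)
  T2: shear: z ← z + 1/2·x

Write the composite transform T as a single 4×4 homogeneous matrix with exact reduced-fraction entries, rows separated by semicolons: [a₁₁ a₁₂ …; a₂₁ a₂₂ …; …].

T1 = [1 0 0 2; 0 1 0 4; 0 0 1 -1; 0 0 0 1]
T2·T1 = [1 0 0 2; 0 1 0 4; 1/2 0 1 0; 0 0 0 1]

T = [1 0 0 2; 0 1 0 4; 1/2 0 1 0; 0 0 0 1]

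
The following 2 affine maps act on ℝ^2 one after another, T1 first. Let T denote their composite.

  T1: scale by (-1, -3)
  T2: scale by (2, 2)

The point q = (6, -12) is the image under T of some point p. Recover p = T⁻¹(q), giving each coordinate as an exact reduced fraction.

T1 = [-1 0 0; 0 -3 0; 0 0 1]
T2·T1 = [-2 0 0; 0 -6 0; 0 0 1]
det M = 12; M⁻¹ = [-1/2 0 0; 0 -1/6 0; 0 0 1]
M⁻¹ · (6, -12)ᵀ = (-3, 2)ᵀ

p = (-3, 2)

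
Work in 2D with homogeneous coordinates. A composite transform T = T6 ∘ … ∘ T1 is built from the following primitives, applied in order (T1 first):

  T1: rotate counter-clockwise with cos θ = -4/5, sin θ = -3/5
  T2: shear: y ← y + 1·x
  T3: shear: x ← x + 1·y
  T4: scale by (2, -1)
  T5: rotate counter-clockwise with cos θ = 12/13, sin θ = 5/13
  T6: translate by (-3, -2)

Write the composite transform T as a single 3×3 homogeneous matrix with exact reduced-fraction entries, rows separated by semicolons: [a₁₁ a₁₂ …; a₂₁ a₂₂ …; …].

T1 = [-4/5 3/5 0; -3/5 -4/5 0; 0 0 1]
T2·T1 = [-4/5 3/5 0; -7/5 -1/5 0; 0 0 1]
T3·…·T1 = [-11/5 2/5 0; -7/5 -1/5 0; 0 0 1]
T4·…·T1 = [-22/5 4/5 0; 7/5 1/5 0; 0 0 1]
T5·…·T1 = [-23/5 43/65 0; -2/5 32/65 0; 0 0 1]
T6·…·T1 = [-23/5 43/65 -3; -2/5 32/65 -2; 0 0 1]

T = [-23/5 43/65 -3; -2/5 32/65 -2; 0 0 1]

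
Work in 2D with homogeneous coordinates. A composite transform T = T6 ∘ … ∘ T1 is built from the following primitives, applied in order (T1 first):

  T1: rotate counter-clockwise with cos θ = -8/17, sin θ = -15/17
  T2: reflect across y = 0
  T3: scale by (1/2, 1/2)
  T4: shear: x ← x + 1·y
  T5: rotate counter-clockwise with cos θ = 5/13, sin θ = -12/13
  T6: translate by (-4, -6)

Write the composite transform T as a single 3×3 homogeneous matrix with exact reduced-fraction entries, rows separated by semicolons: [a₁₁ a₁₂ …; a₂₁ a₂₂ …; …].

T = [215/442 211/442 -4; -9/442 -118/221 -6; 0 0 1]

T1 = [-8/17 15/17 0; -15/17 -8/17 0; 0 0 1]
T2·T1 = [-8/17 15/17 0; 15/17 8/17 0; 0 0 1]
T3·…·T1 = [-4/17 15/34 0; 15/34 4/17 0; 0 0 1]
T4·…·T1 = [7/34 23/34 0; 15/34 4/17 0; 0 0 1]
T5·…·T1 = [215/442 211/442 0; -9/442 -118/221 0; 0 0 1]
T6·…·T1 = [215/442 211/442 -4; -9/442 -118/221 -6; 0 0 1]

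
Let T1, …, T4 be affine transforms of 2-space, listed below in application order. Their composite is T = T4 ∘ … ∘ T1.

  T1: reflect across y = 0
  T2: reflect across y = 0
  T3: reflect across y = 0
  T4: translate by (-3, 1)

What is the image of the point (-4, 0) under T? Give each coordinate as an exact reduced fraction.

T(p) = (-7, 1)

T1 reflect across y = 0: (-4, 0) → (-4, 0)
T2 reflect across y = 0: (-4, 0) → (-4, 0)
T3 reflect across y = 0: (-4, 0) → (-4, 0)
T4 translate by (-3, 1): (-4, 0) → (-7, 1)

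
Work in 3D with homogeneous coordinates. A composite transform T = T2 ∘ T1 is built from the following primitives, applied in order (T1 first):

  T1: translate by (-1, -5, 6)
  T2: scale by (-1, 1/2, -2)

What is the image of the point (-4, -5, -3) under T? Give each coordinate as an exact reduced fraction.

T(p) = (5, -5, -6)

T1 translate by (-1, -5, 6): (-4, -5, -3) → (-5, -10, 3)
T2 scale by (-1, 1/2, -2): (-5, -10, 3) → (5, -5, -6)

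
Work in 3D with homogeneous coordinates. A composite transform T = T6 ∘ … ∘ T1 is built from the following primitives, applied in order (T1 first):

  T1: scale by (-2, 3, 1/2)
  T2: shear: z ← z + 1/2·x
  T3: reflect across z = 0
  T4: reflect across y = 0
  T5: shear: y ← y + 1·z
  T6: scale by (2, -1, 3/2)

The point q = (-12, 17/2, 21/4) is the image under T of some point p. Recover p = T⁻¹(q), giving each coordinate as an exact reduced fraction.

T1 = [-2 0 0 0; 0 3 0 0; 0 0 1/2 0; 0 0 0 1]
T2·T1 = [-2 0 0 0; 0 3 0 0; -1 0 1/2 0; 0 0 0 1]
T3·…·T1 = [-2 0 0 0; 0 3 0 0; 1 0 -1/2 0; 0 0 0 1]
T4·…·T1 = [-2 0 0 0; 0 -3 0 0; 1 0 -1/2 0; 0 0 0 1]
T5·…·T1 = [-2 0 0 0; 1 -3 -1/2 0; 1 0 -1/2 0; 0 0 0 1]
T6·…·T1 = [-4 0 0 0; -1 3 1/2 0; 3/2 0 -3/4 0; 0 0 0 1]
det M = 9; M⁻¹ = [-1/4 0 0 0; 0 1/3 2/9 0; -1/2 0 -4/3 0; 0 0 0 1]
M⁻¹ · (-12, 17/2, 21/4)ᵀ = (3, 4, -1)ᵀ

p = (3, 4, -1)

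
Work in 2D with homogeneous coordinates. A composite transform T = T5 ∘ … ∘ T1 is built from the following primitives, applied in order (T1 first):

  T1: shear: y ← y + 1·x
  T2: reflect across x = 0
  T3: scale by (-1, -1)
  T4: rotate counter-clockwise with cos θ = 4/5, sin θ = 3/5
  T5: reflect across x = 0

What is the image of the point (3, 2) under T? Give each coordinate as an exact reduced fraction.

T(p) = (-27/5, -11/5)

T1 shear: y ← y + 1·x: (3, 2) → (3, 5)
T2 reflect across x = 0: (3, 5) → (-3, 5)
T3 scale by (-1, -1): (-3, 5) → (3, -5)
T4 rotate counter-clockwise with cos θ = 4/5, sin θ = 3/5: (3, -5) → (27/5, -11/5)
T5 reflect across x = 0: (27/5, -11/5) → (-27/5, -11/5)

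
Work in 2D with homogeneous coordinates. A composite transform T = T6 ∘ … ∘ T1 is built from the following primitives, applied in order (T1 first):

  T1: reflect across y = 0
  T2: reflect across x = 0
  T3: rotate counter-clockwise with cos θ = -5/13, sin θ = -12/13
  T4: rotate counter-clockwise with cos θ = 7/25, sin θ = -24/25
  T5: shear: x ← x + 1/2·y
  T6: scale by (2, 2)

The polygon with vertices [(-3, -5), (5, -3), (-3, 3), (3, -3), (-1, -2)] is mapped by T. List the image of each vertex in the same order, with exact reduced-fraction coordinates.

image vertices: (-761/65, -3014/325), (373/65, -2298/325), (-129/65, 2154/325), (129/65, -2154/325), (-56/13, -244/65)

T1 reflect across y = 0: (-3, -5) → (-3, 5); (5, -3) → (5, 3); (-3, 3) → (-3, -3); (3, -3) → (3, 3); (-1, -2) → (-1, 2)
T2 reflect across x = 0: (-3, 5) → (3, 5); (5, 3) → (-5, 3); (-3, -3) → (3, -3); (3, 3) → (-3, 3); (-1, 2) → (1, 2)
T3 rotate counter-clockwise with cos θ = -5/13, sin θ = -12/13: (3, 5) → (45/13, -61/13); (-5, 3) → (61/13, 45/13); (3, -3) → (-51/13, -21/13); (-3, 3) → (51/13, 21/13); (1, 2) → (19/13, -22/13)
T4 rotate counter-clockwise with cos θ = 7/25, sin θ = -24/25: (45/13, -61/13) → (-1149/325, -1507/325); (61/13, 45/13) → (1507/325, -1149/325); (-51/13, -21/13) → (-861/325, 1077/325); (51/13, 21/13) → (861/325, -1077/325); (19/13, -22/13) → (-79/65, -122/65)
T5 shear: x ← x + 1/2·y: (-1149/325, -1507/325) → (-761/130, -1507/325); (1507/325, -1149/325) → (373/130, -1149/325); (-861/325, 1077/325) → (-129/130, 1077/325); (861/325, -1077/325) → (129/130, -1077/325); (-79/65, -122/65) → (-28/13, -122/65)
T6 scale by (2, 2): (-761/130, -1507/325) → (-761/65, -3014/325); (373/130, -1149/325) → (373/65, -2298/325); (-129/130, 1077/325) → (-129/65, 2154/325); (129/130, -1077/325) → (129/65, -2154/325); (-28/13, -122/65) → (-56/13, -244/65)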